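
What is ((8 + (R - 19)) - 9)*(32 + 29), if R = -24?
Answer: -2684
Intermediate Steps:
((8 + (R - 19)) - 9)*(32 + 29) = ((8 + (-24 - 19)) - 9)*(32 + 29) = ((8 - 43) - 9)*61 = (-35 - 9)*61 = -44*61 = -2684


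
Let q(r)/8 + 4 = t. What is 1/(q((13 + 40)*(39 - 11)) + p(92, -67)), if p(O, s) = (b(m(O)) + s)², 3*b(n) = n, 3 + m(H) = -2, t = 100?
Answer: 9/49348 ≈ 0.00018238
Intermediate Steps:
m(H) = -5 (m(H) = -3 - 2 = -5)
b(n) = n/3
q(r) = 768 (q(r) = -32 + 8*100 = -32 + 800 = 768)
p(O, s) = (-5/3 + s)² (p(O, s) = ((⅓)*(-5) + s)² = (-5/3 + s)²)
1/(q((13 + 40)*(39 - 11)) + p(92, -67)) = 1/(768 + (-5 + 3*(-67))²/9) = 1/(768 + (-5 - 201)²/9) = 1/(768 + (⅑)*(-206)²) = 1/(768 + (⅑)*42436) = 1/(768 + 42436/9) = 1/(49348/9) = 9/49348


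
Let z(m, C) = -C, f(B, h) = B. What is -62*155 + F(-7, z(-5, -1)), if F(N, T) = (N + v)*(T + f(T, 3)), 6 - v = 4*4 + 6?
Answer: -9656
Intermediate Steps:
v = -16 (v = 6 - (4*4 + 6) = 6 - (16 + 6) = 6 - 1*22 = 6 - 22 = -16)
F(N, T) = 2*T*(-16 + N) (F(N, T) = (N - 16)*(T + T) = (-16 + N)*(2*T) = 2*T*(-16 + N))
-62*155 + F(-7, z(-5, -1)) = -62*155 + 2*(-1*(-1))*(-16 - 7) = -9610 + 2*1*(-23) = -9610 - 46 = -9656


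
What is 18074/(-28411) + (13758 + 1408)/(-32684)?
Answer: -510805921/464292562 ≈ -1.1002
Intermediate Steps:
18074/(-28411) + (13758 + 1408)/(-32684) = 18074*(-1/28411) + 15166*(-1/32684) = -18074/28411 - 7583/16342 = -510805921/464292562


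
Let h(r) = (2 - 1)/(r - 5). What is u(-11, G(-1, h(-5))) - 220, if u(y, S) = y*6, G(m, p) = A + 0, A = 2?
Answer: -286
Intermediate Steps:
h(r) = 1/(-5 + r)
G(m, p) = 2 (G(m, p) = 2 + 0 = 2)
u(y, S) = 6*y
u(-11, G(-1, h(-5))) - 220 = 6*(-11) - 220 = -66 - 220 = -286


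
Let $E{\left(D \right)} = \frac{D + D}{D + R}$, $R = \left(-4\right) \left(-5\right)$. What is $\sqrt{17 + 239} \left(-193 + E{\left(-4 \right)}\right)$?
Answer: $-3096$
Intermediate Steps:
$R = 20$
$E{\left(D \right)} = \frac{2 D}{20 + D}$ ($E{\left(D \right)} = \frac{D + D}{D + 20} = \frac{2 D}{20 + D}$)
$\sqrt{17 + 239} \left(-193 + E{\left(-4 \right)}\right) = \sqrt{17 + 239} \left(-193 + 2 \left(-4\right) \frac{1}{20 - 4}\right) = \sqrt{256} \left(-193 + 2 \left(-4\right) \frac{1}{16}\right) = 16 \left(-193 + 2 \left(-4\right) \frac{1}{16}\right) = 16 \left(-193 - \frac{1}{2}\right) = 16 \left(- \frac{387}{2}\right) = -3096$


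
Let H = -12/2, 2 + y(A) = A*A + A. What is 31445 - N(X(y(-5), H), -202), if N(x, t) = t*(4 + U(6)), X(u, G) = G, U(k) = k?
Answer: 33465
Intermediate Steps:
y(A) = -2 + A + A² (y(A) = -2 + (A*A + A) = -2 + (A² + A) = -2 + (A + A²) = -2 + A + A²)
H = -6 (H = -12*½ = -6)
N(x, t) = 10*t (N(x, t) = t*(4 + 6) = t*10 = 10*t)
31445 - N(X(y(-5), H), -202) = 31445 - 10*(-202) = 31445 - 1*(-2020) = 31445 + 2020 = 33465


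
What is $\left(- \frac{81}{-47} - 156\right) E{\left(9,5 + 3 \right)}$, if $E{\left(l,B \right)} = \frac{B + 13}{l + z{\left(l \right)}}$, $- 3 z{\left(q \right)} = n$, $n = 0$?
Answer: $- \frac{16919}{47} \approx -359.98$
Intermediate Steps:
$z{\left(q \right)} = 0$ ($z{\left(q \right)} = \left(- \frac{1}{3}\right) 0 = 0$)
$E{\left(l,B \right)} = \frac{13 + B}{l}$ ($E{\left(l,B \right)} = \frac{B + 13}{l + 0} = \frac{13 + B}{l}$)
$\left(- \frac{81}{-47} - 156\right) E{\left(9,5 + 3 \right)} = \left(- \frac{81}{-47} - 156\right) \frac{13 + \left(5 + 3\right)}{9} = \left(\left(-81\right) \left(- \frac{1}{47}\right) - 156\right) \frac{13 + 8}{9} = \left(\frac{81}{47} - 156\right) \frac{1}{9} \cdot 21 = \left(- \frac{7251}{47}\right) \frac{7}{3} = - \frac{16919}{47}$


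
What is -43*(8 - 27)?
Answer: 817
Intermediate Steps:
-43*(8 - 27) = -43*(-19) = 817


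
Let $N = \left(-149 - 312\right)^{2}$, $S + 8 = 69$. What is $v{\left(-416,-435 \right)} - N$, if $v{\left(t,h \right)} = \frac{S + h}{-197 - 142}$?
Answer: $- \frac{72044245}{339} \approx -2.1252 \cdot 10^{5}$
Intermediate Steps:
$S = 61$ ($S = -8 + 69 = 61$)
$v{\left(t,h \right)} = - \frac{61}{339} - \frac{h}{339}$ ($v{\left(t,h \right)} = \frac{61 + h}{-197 - 142} = \frac{61 + h}{-339} = \left(61 + h\right) \left(- \frac{1}{339}\right) = - \frac{61}{339} - \frac{h}{339}$)
$N = 212521$ ($N = \left(-461\right)^{2} = 212521$)
$v{\left(-416,-435 \right)} - N = \left(- \frac{61}{339} - - \frac{145}{113}\right) - 212521 = \left(- \frac{61}{339} + \frac{145}{113}\right) - 212521 = \frac{374}{339} - 212521 = - \frac{72044245}{339}$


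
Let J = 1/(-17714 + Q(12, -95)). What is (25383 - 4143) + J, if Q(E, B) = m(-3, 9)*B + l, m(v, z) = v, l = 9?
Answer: 370000799/17420 ≈ 21240.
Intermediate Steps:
Q(E, B) = 9 - 3*B (Q(E, B) = -3*B + 9 = 9 - 3*B)
J = -1/17420 (J = 1/(-17714 + (9 - 3*(-95))) = 1/(-17714 + (9 + 285)) = 1/(-17714 + 294) = 1/(-17420) = -1/17420 ≈ -5.7405e-5)
(25383 - 4143) + J = (25383 - 4143) - 1/17420 = 21240 - 1/17420 = 370000799/17420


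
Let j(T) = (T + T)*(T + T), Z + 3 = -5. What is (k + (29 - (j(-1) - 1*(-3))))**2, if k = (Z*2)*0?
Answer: 484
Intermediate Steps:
Z = -8 (Z = -3 - 5 = -8)
j(T) = 4*T**2 (j(T) = (2*T)*(2*T) = 4*T**2)
k = 0 (k = -8*2*0 = -16*0 = 0)
(k + (29 - (j(-1) - 1*(-3))))**2 = (0 + (29 - (4*(-1)**2 - 1*(-3))))**2 = (0 + (29 - (4*1 + 3)))**2 = (0 + (29 - (4 + 3)))**2 = (0 + (29 - 1*7))**2 = (0 + (29 - 7))**2 = (0 + 22)**2 = 22**2 = 484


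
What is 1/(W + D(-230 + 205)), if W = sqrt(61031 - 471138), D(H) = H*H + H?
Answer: 600/770107 - I*sqrt(410107)/770107 ≈ 0.00077911 - 0.00083157*I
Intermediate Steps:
D(H) = H + H**2 (D(H) = H**2 + H = H + H**2)
W = I*sqrt(410107) (W = sqrt(-410107) = I*sqrt(410107) ≈ 640.4*I)
1/(W + D(-230 + 205)) = 1/(I*sqrt(410107) + (-230 + 205)*(1 + (-230 + 205))) = 1/(I*sqrt(410107) - 25*(1 - 25)) = 1/(I*sqrt(410107) - 25*(-24)) = 1/(I*sqrt(410107) + 600) = 1/(600 + I*sqrt(410107))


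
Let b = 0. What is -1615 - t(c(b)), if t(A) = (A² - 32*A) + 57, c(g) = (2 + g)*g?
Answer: -1672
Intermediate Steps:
c(g) = g*(2 + g)
t(A) = 57 + A² - 32*A
-1615 - t(c(b)) = -1615 - (57 + (0*(2 + 0))² - 0*(2 + 0)) = -1615 - (57 + (0*2)² - 0*2) = -1615 - (57 + 0² - 32*0) = -1615 - (57 + 0 + 0) = -1615 - 1*57 = -1615 - 57 = -1672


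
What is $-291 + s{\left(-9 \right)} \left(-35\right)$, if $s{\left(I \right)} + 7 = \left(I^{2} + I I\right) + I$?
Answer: $-5401$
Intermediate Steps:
$s{\left(I \right)} = -7 + I + 2 I^{2}$ ($s{\left(I \right)} = -7 + \left(\left(I^{2} + I I\right) + I\right) = -7 + \left(\left(I^{2} + I^{2}\right) + I\right) = -7 + \left(2 I^{2} + I\right) = -7 + \left(I + 2 I^{2}\right) = -7 + I + 2 I^{2}$)
$-291 + s{\left(-9 \right)} \left(-35\right) = -291 + \left(-7 - 9 + 2 \left(-9\right)^{2}\right) \left(-35\right) = -291 + \left(-7 - 9 + 2 \cdot 81\right) \left(-35\right) = -291 + \left(-7 - 9 + 162\right) \left(-35\right) = -291 + 146 \left(-35\right) = -291 - 5110 = -5401$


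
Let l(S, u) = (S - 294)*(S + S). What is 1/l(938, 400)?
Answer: 1/1208144 ≈ 8.2772e-7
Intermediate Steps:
l(S, u) = 2*S*(-294 + S) (l(S, u) = (-294 + S)*(2*S) = 2*S*(-294 + S))
1/l(938, 400) = 1/(2*938*(-294 + 938)) = 1/(2*938*644) = 1/1208144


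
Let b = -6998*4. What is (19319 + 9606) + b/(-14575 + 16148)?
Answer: 45471033/1573 ≈ 28907.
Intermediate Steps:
b = -27992
(19319 + 9606) + b/(-14575 + 16148) = (19319 + 9606) - 27992/(-14575 + 16148) = 28925 - 27992/1573 = 45471033/1573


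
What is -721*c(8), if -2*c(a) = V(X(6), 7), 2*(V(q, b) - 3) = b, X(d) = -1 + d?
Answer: 9373/4 ≈ 2343.3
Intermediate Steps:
V(q, b) = 3 + b/2
c(a) = -13/4 (c(a) = -(3 + (½)*7)/2 = -(3 + 7/2)/2 = -½*13/2 = -13/4)
-721*c(8) = -721*(-13/4) = 9373/4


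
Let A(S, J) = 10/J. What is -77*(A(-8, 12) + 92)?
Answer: -42889/6 ≈ -7148.2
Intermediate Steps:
-77*(A(-8, 12) + 92) = -77*(10/12 + 92) = -77*(10*(1/12) + 92) = -77*(5/6 + 92) = -77*557/6 = -42889/6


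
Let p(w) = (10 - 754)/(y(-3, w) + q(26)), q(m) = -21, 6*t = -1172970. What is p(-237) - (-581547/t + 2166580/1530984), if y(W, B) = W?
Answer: 51053823847/1918587930 ≈ 26.610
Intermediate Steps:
t = -195495 (t = (⅙)*(-1172970) = -195495)
p(w) = 31 (p(w) = (10 - 754)/(-3 - 21) = -744/(-24) = -744*(-1/24) = 31)
p(-237) - (-581547/t + 2166580/1530984) = 31 - (-581547/(-195495) + 2166580/1530984) = 31 - (-581547*(-1/195495) + 2166580*(1/1530984)) = 31 - (193849/65165 + 41665/29442) = 31 - 1*8422401983/1918587930 = 31 - 8422401983/1918587930 = 51053823847/1918587930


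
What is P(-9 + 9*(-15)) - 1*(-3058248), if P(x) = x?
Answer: 3058104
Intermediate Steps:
P(-9 + 9*(-15)) - 1*(-3058248) = (-9 + 9*(-15)) - 1*(-3058248) = (-9 - 135) + 3058248 = -144 + 3058248 = 3058104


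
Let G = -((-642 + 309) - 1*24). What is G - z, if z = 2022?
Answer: -1665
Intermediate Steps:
G = 357 (G = -(-333 - 24) = -1*(-357) = 357)
G - z = 357 - 1*2022 = 357 - 2022 = -1665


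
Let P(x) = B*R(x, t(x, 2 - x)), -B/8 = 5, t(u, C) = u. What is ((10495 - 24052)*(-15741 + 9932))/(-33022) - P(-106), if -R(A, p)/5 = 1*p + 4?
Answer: 594896187/33022 ≈ 18015.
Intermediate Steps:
R(A, p) = -20 - 5*p (R(A, p) = -5*(1*p + 4) = -5*(p + 4) = -5*(4 + p) = -20 - 5*p)
B = -40 (B = -8*5 = -40)
P(x) = 800 + 200*x (P(x) = -40*(-20 - 5*x) = 800 + 200*x)
((10495 - 24052)*(-15741 + 9932))/(-33022) - P(-106) = ((10495 - 24052)*(-15741 + 9932))/(-33022) - (800 + 200*(-106)) = -13557*(-5809)*(-1/33022) - (800 - 21200) = 78752613*(-1/33022) - 1*(-20400) = -78752613/33022 + 20400 = 594896187/33022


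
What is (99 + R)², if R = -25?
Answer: 5476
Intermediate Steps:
(99 + R)² = (99 - 25)² = 74² = 5476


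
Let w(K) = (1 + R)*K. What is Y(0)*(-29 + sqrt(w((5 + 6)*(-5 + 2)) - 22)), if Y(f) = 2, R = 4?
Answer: -58 + 2*I*sqrt(187) ≈ -58.0 + 27.35*I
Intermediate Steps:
w(K) = 5*K (w(K) = (1 + 4)*K = 5*K)
Y(0)*(-29 + sqrt(w((5 + 6)*(-5 + 2)) - 22)) = 2*(-29 + sqrt(5*((5 + 6)*(-5 + 2)) - 22)) = 2*(-29 + sqrt(5*(11*(-3)) - 22)) = 2*(-29 + sqrt(5*(-33) - 22)) = 2*(-29 + sqrt(-165 - 22)) = 2*(-29 + sqrt(-187)) = 2*(-29 + I*sqrt(187)) = -58 + 2*I*sqrt(187)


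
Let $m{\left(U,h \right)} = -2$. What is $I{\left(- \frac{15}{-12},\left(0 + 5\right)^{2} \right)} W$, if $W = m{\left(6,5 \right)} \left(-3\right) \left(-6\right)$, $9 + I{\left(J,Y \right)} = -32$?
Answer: $1476$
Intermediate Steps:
$I{\left(J,Y \right)} = -41$ ($I{\left(J,Y \right)} = -9 - 32 = -41$)
$W = -36$ ($W = \left(-2\right) \left(-3\right) \left(-6\right) = 6 \left(-6\right) = -36$)
$I{\left(- \frac{15}{-12},\left(0 + 5\right)^{2} \right)} W = \left(-41\right) \left(-36\right) = 1476$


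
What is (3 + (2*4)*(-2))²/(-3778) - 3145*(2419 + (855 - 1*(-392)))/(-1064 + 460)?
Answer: 5444826673/285239 ≈ 19089.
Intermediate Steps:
(3 + (2*4)*(-2))²/(-3778) - 3145*(2419 + (855 - 1*(-392)))/(-1064 + 460) = (3 + 8*(-2))²*(-1/3778) - 3145/((-604/(2419 + (855 + 392)))) = (3 - 16)²*(-1/3778) - 3145/((-604/(2419 + 1247))) = (-13)²*(-1/3778) - 3145/((-604/3666)) = 169*(-1/3778) - 3145/((-604*1/3666)) = -169/3778 - 3145/(-302/1833) = -169/3778 - 3145*(-1833/302) = -169/3778 + 5764785/302 = 5444826673/285239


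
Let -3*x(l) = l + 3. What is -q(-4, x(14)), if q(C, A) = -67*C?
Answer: -268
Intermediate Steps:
x(l) = -1 - l/3 (x(l) = -(l + 3)/3 = -(3 + l)/3 = -1 - l/3)
-q(-4, x(14)) = -(-67)*(-4) = -1*268 = -268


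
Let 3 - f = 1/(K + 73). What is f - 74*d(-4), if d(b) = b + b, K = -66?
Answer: 4164/7 ≈ 594.86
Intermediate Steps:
d(b) = 2*b
f = 20/7 (f = 3 - 1/(-66 + 73) = 3 - 1/7 = 20/7 ≈ 2.8571)
f - 74*d(-4) = 20/7 - 148*(-4) = 20/7 - 74*(-8) = 20/7 + 592 = 4164/7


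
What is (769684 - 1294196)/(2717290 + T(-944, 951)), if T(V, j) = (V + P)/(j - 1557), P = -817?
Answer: -105951424/548893167 ≈ -0.19303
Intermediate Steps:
T(V, j) = (-817 + V)/(-1557 + j) (T(V, j) = (V - 817)/(j - 1557) = (-817 + V)/(-1557 + j))
(769684 - 1294196)/(2717290 + T(-944, 951)) = (769684 - 1294196)/(2717290 + (-817 - 944)/(-1557 + 951)) = -524512/(2717290 - 1761/(-606)) = -524512/(2717290 - 1/606*(-1761)) = -524512/(2717290 + 587/202) = -524512/548893167/202 = -524512*202/548893167 = -105951424/548893167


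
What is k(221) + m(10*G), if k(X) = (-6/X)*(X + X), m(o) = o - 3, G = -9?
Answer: -105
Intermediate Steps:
m(o) = -3 + o
k(X) = -12 (k(X) = (-6/X)*(2*X) = -12)
k(221) + m(10*G) = -12 + (-3 + 10*(-9)) = -12 + (-3 - 90) = -12 - 93 = -105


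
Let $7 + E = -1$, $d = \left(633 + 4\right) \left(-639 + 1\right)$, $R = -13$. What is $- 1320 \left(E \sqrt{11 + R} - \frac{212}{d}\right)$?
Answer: $- \frac{12720}{18473} + 10560 i \sqrt{2} \approx -0.68857 + 14934.0 i$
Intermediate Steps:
$d = -406406$ ($d = 637 \left(-638\right) = -406406$)
$E = -8$ ($E = -7 - 1 = -8$)
$- 1320 \left(E \sqrt{11 + R} - \frac{212}{d}\right) = - 1320 \left(- 8 \sqrt{11 - 13} - \frac{212}{-406406}\right) = - 1320 \left(- 8 \sqrt{-2} - - \frac{106}{203203}\right) = - 1320 \left(- 8 i \sqrt{2} + \frac{106}{203203}\right) = - 1320 \left(\frac{106}{203203} - 8 i \sqrt{2}\right) = - \frac{12720}{18473} + 10560 i \sqrt{2}$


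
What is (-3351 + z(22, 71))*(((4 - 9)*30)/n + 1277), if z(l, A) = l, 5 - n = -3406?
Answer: -4833371771/1137 ≈ -4.2510e+6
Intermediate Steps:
n = 3411 (n = 5 - 1*(-3406) = 5 + 3406 = 3411)
(-3351 + z(22, 71))*(((4 - 9)*30)/n + 1277) = (-3351 + 22)*(((4 - 9)*30)/3411 + 1277) = -3329*(-5*30*(1/3411) + 1277) = -3329*(-150*1/3411 + 1277) = -3329*(-50/1137 + 1277) = -3329*1451899/1137 = -4833371771/1137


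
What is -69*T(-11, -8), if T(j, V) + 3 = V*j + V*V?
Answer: -10281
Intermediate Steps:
T(j, V) = -3 + V² + V*j (T(j, V) = -3 + (V*j + V*V) = -3 + (V*j + V²) = -3 + (V² + V*j) = -3 + V² + V*j)
-69*T(-11, -8) = -69*(-3 + (-8)² - 8*(-11)) = -69*(-3 + 64 + 88) = -69*149 = -10281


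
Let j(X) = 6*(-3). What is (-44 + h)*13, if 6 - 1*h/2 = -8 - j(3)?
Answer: -676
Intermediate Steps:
j(X) = -18
h = -8 (h = 12 - 2*(-8 - 1*(-18)) = 12 - 2*(-8 + 18) = 12 - 2*10 = 12 - 20 = -8)
(-44 + h)*13 = (-44 - 8)*13 = -52*13 = -676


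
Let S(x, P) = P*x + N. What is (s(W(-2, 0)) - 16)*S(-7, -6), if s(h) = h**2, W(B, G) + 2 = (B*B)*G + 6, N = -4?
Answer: 0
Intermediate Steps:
W(B, G) = 4 + G*B**2 (W(B, G) = -2 + ((B*B)*G + 6) = -2 + (B**2*G + 6) = -2 + (G*B**2 + 6) = -2 + (6 + G*B**2) = 4 + G*B**2)
S(x, P) = -4 + P*x (S(x, P) = P*x - 4 = -4 + P*x)
(s(W(-2, 0)) - 16)*S(-7, -6) = ((4 + 0*(-2)**2)**2 - 16)*(-4 - 6*(-7)) = ((4 + 0*4)**2 - 16)*(-4 + 42) = ((4 + 0)**2 - 16)*38 = (4**2 - 16)*38 = (16 - 16)*38 = 0*38 = 0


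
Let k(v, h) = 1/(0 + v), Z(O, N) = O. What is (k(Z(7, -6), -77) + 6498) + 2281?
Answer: 61454/7 ≈ 8779.1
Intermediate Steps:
k(v, h) = 1/v
(k(Z(7, -6), -77) + 6498) + 2281 = (1/7 + 6498) + 2281 = 45487/7 + 2281 = 61454/7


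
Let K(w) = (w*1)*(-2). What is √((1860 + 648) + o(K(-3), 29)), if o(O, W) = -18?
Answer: √2490 ≈ 49.900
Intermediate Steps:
K(w) = -2*w (K(w) = w*(-2) = -2*w)
√((1860 + 648) + o(K(-3), 29)) = √((1860 + 648) - 18) = √(2508 - 18) = √2490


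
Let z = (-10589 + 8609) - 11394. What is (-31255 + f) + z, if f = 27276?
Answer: -17353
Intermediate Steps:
z = -13374 (z = -1980 - 11394 = -13374)
(-31255 + f) + z = (-31255 + 27276) - 13374 = -3979 - 13374 = -17353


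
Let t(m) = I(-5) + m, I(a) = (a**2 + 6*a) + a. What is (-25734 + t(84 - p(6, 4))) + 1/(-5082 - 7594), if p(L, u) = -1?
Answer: -325253485/12676 ≈ -25659.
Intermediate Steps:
I(a) = a**2 + 7*a
t(m) = -10 + m (t(m) = -5*(7 - 5) + m = -5*2 + m = -10 + m)
(-25734 + t(84 - p(6, 4))) + 1/(-5082 - 7594) = (-25734 + (-10 + (84 - 1*(-1)))) + 1/(-5082 - 7594) = (-25734 + (-10 + (84 + 1))) + 1/(-12676) = (-25734 + (-10 + 85)) - 1/12676 = (-25734 + 75) - 1/12676 = -25659 - 1/12676 = -325253485/12676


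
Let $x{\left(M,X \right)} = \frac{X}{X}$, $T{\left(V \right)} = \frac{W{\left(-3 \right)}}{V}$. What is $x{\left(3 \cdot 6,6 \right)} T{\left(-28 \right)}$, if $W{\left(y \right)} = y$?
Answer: $\frac{3}{28} \approx 0.10714$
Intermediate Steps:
$T{\left(V \right)} = - \frac{3}{V}$
$x{\left(M,X \right)} = 1$
$x{\left(3 \cdot 6,6 \right)} T{\left(-28 \right)} = 1 \left(- \frac{3}{-28}\right) = 1 \left(\left(-3\right) \left(- \frac{1}{28}\right)\right) = 1 \cdot \frac{3}{28} = \frac{3}{28}$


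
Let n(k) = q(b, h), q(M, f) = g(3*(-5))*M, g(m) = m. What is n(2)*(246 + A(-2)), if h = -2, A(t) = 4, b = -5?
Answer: 18750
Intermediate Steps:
q(M, f) = -15*M (q(M, f) = (3*(-5))*M = -15*M)
n(k) = 75 (n(k) = -15*(-5) = 75)
n(2)*(246 + A(-2)) = 75*(246 + 4) = 75*250 = 18750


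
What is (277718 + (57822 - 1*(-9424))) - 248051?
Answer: 96913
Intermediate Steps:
(277718 + (57822 - 1*(-9424))) - 248051 = (277718 + (57822 + 9424)) - 248051 = (277718 + 67246) - 248051 = 344964 - 248051 = 96913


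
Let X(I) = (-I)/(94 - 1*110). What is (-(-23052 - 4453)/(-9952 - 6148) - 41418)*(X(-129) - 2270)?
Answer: 694465197427/7360 ≈ 9.4357e+7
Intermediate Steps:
X(I) = I/16 (X(I) = (-I)/(94 - 110) = -I/(-16) = -I*(-1/16) = I/16)
(-(-23052 - 4453)/(-9952 - 6148) - 41418)*(X(-129) - 2270) = (-(-23052 - 4453)/(-9952 - 6148) - 41418)*((1/16)*(-129) - 2270) = (-(-27505)/(-16100) - 41418)*(-129/16 - 2270) = (-(-27505)*(-1)/16100 - 41418)*(-36449/16) = (-1*5501/3220 - 41418)*(-36449/16) = (-5501/3220 - 41418)*(-36449/16) = -133371461/3220*(-36449/16) = 694465197427/7360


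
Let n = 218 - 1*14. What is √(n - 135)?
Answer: √69 ≈ 8.3066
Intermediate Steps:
n = 204 (n = 218 - 14 = 204)
√(n - 135) = √(204 - 135) = √69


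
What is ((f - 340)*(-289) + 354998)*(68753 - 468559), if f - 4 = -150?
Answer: -198084682312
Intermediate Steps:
f = -146 (f = 4 - 150 = -146)
((f - 340)*(-289) + 354998)*(68753 - 468559) = ((-146 - 340)*(-289) + 354998)*(68753 - 468559) = (-486*(-289) + 354998)*(-399806) = (140454 + 354998)*(-399806) = 495452*(-399806) = -198084682312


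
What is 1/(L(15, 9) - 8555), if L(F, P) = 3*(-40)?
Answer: -1/8675 ≈ -0.00011527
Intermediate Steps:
L(F, P) = -120
1/(L(15, 9) - 8555) = 1/(-120 - 8555) = 1/(-8675) = -1/8675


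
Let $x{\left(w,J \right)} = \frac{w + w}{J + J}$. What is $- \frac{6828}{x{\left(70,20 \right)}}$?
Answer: $- \frac{13656}{7} \approx -1950.9$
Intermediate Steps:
$x{\left(w,J \right)} = \frac{w}{J}$ ($x{\left(w,J \right)} = \frac{2 w}{2 J} = 2 w \frac{1}{2 J} = \frac{w}{J}$)
$- \frac{6828}{x{\left(70,20 \right)}} = - \frac{6828}{70 \cdot \frac{1}{20}} = - \frac{6828}{\frac{7}{2}} = \left(-6828\right) \frac{2}{7} = - \frac{13656}{7}$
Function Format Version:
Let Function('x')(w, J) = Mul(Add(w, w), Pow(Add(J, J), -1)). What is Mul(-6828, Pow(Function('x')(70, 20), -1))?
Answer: Rational(-13656, 7) ≈ -1950.9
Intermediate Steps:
Function('x')(w, J) = Mul(w, Pow(J, -1)) (Function('x')(w, J) = Mul(Mul(2, w), Pow(Mul(2, J), -1)) = Mul(Mul(2, w), Mul(Rational(1, 2), Pow(J, -1))) = Mul(w, Pow(J, -1)))
Mul(-6828, Pow(Function('x')(70, 20), -1)) = Mul(-6828, Pow(Mul(70, Pow(20, -1)), -1)) = Mul(-6828, Pow(Mul(70, Rational(1, 20)), -1)) = Mul(-6828, Pow(Rational(7, 2), -1)) = Mul(-6828, Rational(2, 7)) = Rational(-13656, 7)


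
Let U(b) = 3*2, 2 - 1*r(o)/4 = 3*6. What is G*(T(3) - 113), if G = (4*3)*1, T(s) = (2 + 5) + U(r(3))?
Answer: -1200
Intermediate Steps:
r(o) = -64 (r(o) = 8 - 12*6 = 8 - 4*18 = 8 - 72 = -64)
U(b) = 6
T(s) = 13 (T(s) = (2 + 5) + 6 = 7 + 6 = 13)
G = 12 (G = 12*1 = 12)
G*(T(3) - 113) = 12*(13 - 113) = 12*(-100) = -1200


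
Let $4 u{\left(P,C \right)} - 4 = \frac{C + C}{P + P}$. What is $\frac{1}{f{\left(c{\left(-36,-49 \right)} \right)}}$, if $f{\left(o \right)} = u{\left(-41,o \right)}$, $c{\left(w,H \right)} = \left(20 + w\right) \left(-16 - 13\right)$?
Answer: $- \frac{41}{75} \approx -0.54667$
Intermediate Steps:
$c{\left(w,H \right)} = -580 - 29 w$ ($c{\left(w,H \right)} = \left(20 + w\right) \left(-29\right) = -580 - 29 w$)
$u{\left(P,C \right)} = 1 + \frac{C}{4 P}$ ($u{\left(P,C \right)} = 1 + \frac{\left(C + C\right) \frac{1}{P + P}}{4} = 1 + \frac{2 C \frac{1}{2 P}}{4} = 1 + \frac{C \frac{1}{P}}{4} = 1 + \frac{C}{4 P}$)
$f{\left(o \right)} = 1 - \frac{o}{164}$ ($f{\left(o \right)} = \frac{-41 + \frac{o}{4}}{-41} = - \frac{-41 + \frac{o}{4}}{41} = 1 - \frac{o}{164}$)
$\frac{1}{f{\left(c{\left(-36,-49 \right)} \right)}} = \frac{1}{1 - \frac{-580 - -1044}{164}} = \frac{1}{1 - \frac{-580 + 1044}{164}} = \frac{1}{1 - \frac{116}{41}} = \frac{1}{- \frac{75}{41}} = - \frac{41}{75}$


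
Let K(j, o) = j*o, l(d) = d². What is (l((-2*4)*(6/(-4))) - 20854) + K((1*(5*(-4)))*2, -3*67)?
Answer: -12670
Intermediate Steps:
(l((-2*4)*(6/(-4))) - 20854) + K((1*(5*(-4)))*2, -3*67) = (((-2*4)*(6/(-4)))² - 20854) + ((1*(5*(-4)))*2)*(-3*67) = ((-48*(-1)/4)² - 20854) + ((1*(-20))*2)*(-201) = ((-8*(-3/2))² - 20854) - 20*2*(-201) = (12² - 20854) - 40*(-201) = (144 - 20854) + 8040 = -20710 + 8040 = -12670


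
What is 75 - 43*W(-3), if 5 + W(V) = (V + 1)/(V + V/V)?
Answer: 247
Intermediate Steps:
W(V) = -4 (W(V) = -5 + (V + 1)/(V + V/V) = -5 + (1 + V)/(V + 1) = -5 + (1 + V)/(1 + V) = -5 + 1 = -4)
75 - 43*W(-3) = 75 - 43*(-4) = 75 + 172 = 247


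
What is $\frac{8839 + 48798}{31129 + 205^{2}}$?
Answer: $\frac{57637}{73154} \approx 0.78789$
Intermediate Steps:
$\frac{8839 + 48798}{31129 + 205^{2}} = \frac{57637}{31129 + 42025} = \frac{57637}{73154}$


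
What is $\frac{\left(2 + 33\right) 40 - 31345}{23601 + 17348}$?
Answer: $- \frac{29945}{40949} \approx -0.73128$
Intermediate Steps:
$\frac{\left(2 + 33\right) 40 - 31345}{23601 + 17348} = \frac{35 \cdot 40 - 31345}{40949} = \left(1400 - 31345\right) \frac{1}{40949} = \left(-29945\right) \frac{1}{40949} = - \frac{29945}{40949}$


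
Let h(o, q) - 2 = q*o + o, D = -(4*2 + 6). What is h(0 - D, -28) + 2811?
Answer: 2435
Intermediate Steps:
D = -14 (D = -(8 + 6) = -1*14 = -14)
h(o, q) = 2 + o + o*q (h(o, q) = 2 + (q*o + o) = 2 + (o*q + o) = 2 + (o + o*q) = 2 + o + o*q)
h(0 - D, -28) + 2811 = (2 + (0 - 1*(-14)) + (0 - 1*(-14))*(-28)) + 2811 = (2 + (0 + 14) + (0 + 14)*(-28)) + 2811 = (2 + 14 + 14*(-28)) + 2811 = (2 + 14 - 392) + 2811 = -376 + 2811 = 2435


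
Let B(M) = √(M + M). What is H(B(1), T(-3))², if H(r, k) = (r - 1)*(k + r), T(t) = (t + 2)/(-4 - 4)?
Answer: 323/64 - 105*√2/32 ≈ 0.40649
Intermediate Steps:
T(t) = -¼ - t/8 (T(t) = (2 + t)/(-8) = (2 + t)*(-⅛) = -¼ - t/8)
B(M) = √2*√M (B(M) = √(2*M) = √2*√M)
H(r, k) = (-1 + r)*(k + r)
H(B(1), T(-3))² = ((√2*√1)² - (-¼ - ⅛*(-3)) - √2*√1 + (-¼ - ⅛*(-3))*(√2*√1))² = ((√2*1)² - (-¼ + 3/8) - √2 + (-¼ + 3/8)*(√2*1))² = ((√2)² - 1*⅛ - √2 + √2/8)² = (2 - ⅛ - √2 + √2/8)² = (15/8 - 7*√2/8)²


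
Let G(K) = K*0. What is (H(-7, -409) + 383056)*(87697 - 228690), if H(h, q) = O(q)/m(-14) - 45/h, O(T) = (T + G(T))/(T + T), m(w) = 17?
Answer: -12854171782945/238 ≈ -5.4009e+10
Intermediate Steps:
G(K) = 0
O(T) = ½ (O(T) = (T + 0)/(T + T) = T/((2*T)) = T*(1/(2*T)) = ½)
H(h, q) = 1/34 - 45/h (H(h, q) = (½)/17 - 45/h = (½)*(1/17) - 45/h = 1/34 - 45/h)
(H(-7, -409) + 383056)*(87697 - 228690) = ((1/34)*(-1530 - 7)/(-7) + 383056)*(87697 - 228690) = ((1/34)*(-⅐)*(-1537) + 383056)*(-140993) = (1537/238 + 383056)*(-140993) = (91168865/238)*(-140993) = -12854171782945/238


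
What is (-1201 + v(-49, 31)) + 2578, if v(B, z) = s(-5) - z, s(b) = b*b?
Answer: 1371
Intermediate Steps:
s(b) = b²
v(B, z) = 25 - z (v(B, z) = (-5)² - z = 25 - z)
(-1201 + v(-49, 31)) + 2578 = (-1201 + (25 - 1*31)) + 2578 = (-1201 + (25 - 31)) + 2578 = (-1201 - 6) + 2578 = -1207 + 2578 = 1371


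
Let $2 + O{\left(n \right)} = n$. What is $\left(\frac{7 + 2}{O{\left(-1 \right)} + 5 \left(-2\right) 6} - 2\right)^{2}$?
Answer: $\frac{225}{49} \approx 4.5918$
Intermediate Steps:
$O{\left(n \right)} = -2 + n$
$\left(\frac{7 + 2}{O{\left(-1 \right)} + 5 \left(-2\right) 6} - 2\right)^{2} = \left(\frac{7 + 2}{\left(-2 - 1\right) + 5 \left(-2\right) 6} - 2\right)^{2} = \left(\frac{9}{-3 - 60} - 2\right)^{2} = \left(\frac{9}{-63} - 2\right)^{2} = \left(9 \left(- \frac{1}{63}\right) - 2\right)^{2} = \left(- \frac{1}{7} - 2\right)^{2} = \left(- \frac{15}{7}\right)^{2} = \frac{225}{49}$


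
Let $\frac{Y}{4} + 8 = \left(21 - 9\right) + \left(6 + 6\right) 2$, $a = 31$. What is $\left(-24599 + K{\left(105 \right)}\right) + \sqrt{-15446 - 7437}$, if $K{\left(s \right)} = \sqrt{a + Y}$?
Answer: $-24599 + \sqrt{143} + 7 i \sqrt{467} \approx -24587.0 + 151.27 i$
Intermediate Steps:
$Y = 112$ ($Y = -32 + 4 \left(\left(21 - 9\right) + \left(6 + 6\right) 2\right) = -32 + 4 \left(12 + 12 \cdot 2\right) = -32 + 4 \left(12 + 24\right) = -32 + 4 \cdot 36 = -32 + 144 = 112$)
$K{\left(s \right)} = \sqrt{143}$ ($K{\left(s \right)} = \sqrt{31 + 112} = \sqrt{143}$)
$\left(-24599 + K{\left(105 \right)}\right) + \sqrt{-15446 - 7437} = \left(-24599 + \sqrt{143}\right) + \sqrt{-15446 - 7437} = \left(-24599 + \sqrt{143}\right) + \sqrt{-22883} = \left(-24599 + \sqrt{143}\right) + 7 i \sqrt{467} = -24599 + \sqrt{143} + 7 i \sqrt{467}$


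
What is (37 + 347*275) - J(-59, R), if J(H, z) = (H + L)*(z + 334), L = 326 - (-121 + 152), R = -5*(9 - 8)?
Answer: 17818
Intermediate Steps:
R = -5 (R = -5*1 = -5)
L = 295 (L = 326 - 1*31 = 326 - 31 = 295)
J(H, z) = (295 + H)*(334 + z) (J(H, z) = (H + 295)*(z + 334) = (295 + H)*(334 + z))
(37 + 347*275) - J(-59, R) = (37 + 347*275) - (98530 + 295*(-5) + 334*(-59) - 59*(-5)) = (37 + 95425) - (98530 - 1475 - 19706 + 295) = 95462 - 1*77644 = 95462 - 77644 = 17818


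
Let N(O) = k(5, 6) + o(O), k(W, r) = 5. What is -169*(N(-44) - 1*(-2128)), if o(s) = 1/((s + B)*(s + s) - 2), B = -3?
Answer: -114631699/318 ≈ -3.6048e+5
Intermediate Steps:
o(s) = 1/(-2 + 2*s*(-3 + s)) (o(s) = 1/((s - 3)*(s + s) - 2) = 1/((-3 + s)*(2*s) - 2) = 1/(2*s*(-3 + s) - 2) = 1/(-2 + 2*s*(-3 + s)))
N(O) = 5 + 1/(2*(-1 + O² - 3*O))
-169*(N(-44) - 1*(-2128)) = -169*((9 - 10*(-44)² + 30*(-44))/(2*(1 - 1*(-44)² + 3*(-44))) - 1*(-2128)) = -169*((9 - 10*1936 - 1320)/(2*(1 - 1*1936 - 132)) + 2128) = -169*((9 - 19360 - 1320)/(2*(1 - 1936 - 132)) + 2128) = -169*((½)*(-20671)/(-2067) + 2128) = -169*((½)*(-1/2067)*(-20671) + 2128) = -169*(20671/4134 + 2128) = -169*8817823/4134 = -114631699/318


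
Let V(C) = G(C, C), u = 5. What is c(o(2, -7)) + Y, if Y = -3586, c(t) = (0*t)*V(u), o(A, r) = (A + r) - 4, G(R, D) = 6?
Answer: -3586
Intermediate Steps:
V(C) = 6
o(A, r) = -4 + A + r
c(t) = 0 (c(t) = (0*t)*6 = 0*6 = 0)
c(o(2, -7)) + Y = 0 - 3586 = -3586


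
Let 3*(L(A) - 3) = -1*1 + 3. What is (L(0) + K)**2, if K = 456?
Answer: 1901641/9 ≈ 2.1129e+5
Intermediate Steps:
L(A) = 11/3 (L(A) = 3 + (-1*1 + 3)/3 = 3 + (-1 + 3)/3 = 3 + (1/3)*2 = 3 + 2/3 = 11/3)
(L(0) + K)**2 = (11/3 + 456)**2 = (1379/3)**2 = 1901641/9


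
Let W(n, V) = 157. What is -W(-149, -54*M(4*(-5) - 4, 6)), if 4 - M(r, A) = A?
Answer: -157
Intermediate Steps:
M(r, A) = 4 - A
-W(-149, -54*M(4*(-5) - 4, 6)) = -1*157 = -157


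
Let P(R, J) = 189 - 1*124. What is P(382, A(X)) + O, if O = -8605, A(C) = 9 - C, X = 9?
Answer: -8540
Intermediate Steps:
P(R, J) = 65 (P(R, J) = 189 - 124 = 65)
P(382, A(X)) + O = 65 - 8605 = -8540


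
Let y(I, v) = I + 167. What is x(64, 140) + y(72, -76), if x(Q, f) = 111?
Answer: 350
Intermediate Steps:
y(I, v) = 167 + I
x(64, 140) + y(72, -76) = 111 + (167 + 72) = 111 + 239 = 350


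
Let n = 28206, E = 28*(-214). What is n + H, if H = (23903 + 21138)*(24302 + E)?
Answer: 824728916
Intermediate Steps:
E = -5992
H = 824700710 (H = (23903 + 21138)*(24302 - 5992) = 45041*18310 = 824700710)
n + H = 28206 + 824700710 = 824728916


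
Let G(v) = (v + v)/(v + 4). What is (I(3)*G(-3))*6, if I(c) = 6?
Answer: -216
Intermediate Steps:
G(v) = 2*v/(4 + v) (G(v) = (2*v)/(4 + v) = 2*v/(4 + v))
(I(3)*G(-3))*6 = (6*(2*(-3)/(4 - 3)))*6 = (6*(2*(-3)/1))*6 = (6*(2*(-3)*1))*6 = (6*(-6))*6 = -36*6 = -216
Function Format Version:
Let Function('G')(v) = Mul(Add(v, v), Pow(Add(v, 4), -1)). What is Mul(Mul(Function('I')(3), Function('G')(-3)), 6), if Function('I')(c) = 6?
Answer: -216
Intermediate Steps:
Function('G')(v) = Mul(2, v, Pow(Add(4, v), -1)) (Function('G')(v) = Mul(Mul(2, v), Pow(Add(4, v), -1)) = Mul(2, v, Pow(Add(4, v), -1)))
Mul(Mul(Function('I')(3), Function('G')(-3)), 6) = Mul(Mul(6, Mul(2, -3, Pow(Add(4, -3), -1))), 6) = Mul(Mul(6, Mul(2, -3, Pow(1, -1))), 6) = Mul(Mul(6, Mul(2, -3, 1)), 6) = Mul(Mul(6, -6), 6) = Mul(-36, 6) = -216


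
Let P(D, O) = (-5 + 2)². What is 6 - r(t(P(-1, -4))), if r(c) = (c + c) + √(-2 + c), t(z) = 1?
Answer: 4 - I ≈ 4.0 - 1.0*I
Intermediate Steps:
P(D, O) = 9 (P(D, O) = (-3)² = 9)
r(c) = √(-2 + c) + 2*c (r(c) = 2*c + √(-2 + c) = √(-2 + c) + 2*c)
6 - r(t(P(-1, -4))) = 6 - (√(-2 + 1) + 2*1) = 6 - (√(-1) + 2) = 6 - (I + 2) = 6 - (2 + I) = 6 + (-2 - I) = 4 - I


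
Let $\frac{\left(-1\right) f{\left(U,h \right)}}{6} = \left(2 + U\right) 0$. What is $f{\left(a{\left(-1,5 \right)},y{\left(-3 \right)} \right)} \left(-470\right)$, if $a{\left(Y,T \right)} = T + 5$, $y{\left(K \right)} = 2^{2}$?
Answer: $0$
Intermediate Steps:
$y{\left(K \right)} = 4$
$a{\left(Y,T \right)} = 5 + T$
$f{\left(U,h \right)} = 0$ ($f{\left(U,h \right)} = - 6 \left(2 + U\right) 0 = \left(-6\right) 0 = 0$)
$f{\left(a{\left(-1,5 \right)},y{\left(-3 \right)} \right)} \left(-470\right) = 0 \left(-470\right) = 0$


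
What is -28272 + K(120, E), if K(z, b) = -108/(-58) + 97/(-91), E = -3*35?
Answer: -74607707/2639 ≈ -28271.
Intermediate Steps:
E = -105
K(z, b) = 2101/2639 (K(z, b) = -108*(-1/58) + 97*(-1/91) = 54/29 - 97/91 = 2101/2639)
-28272 + K(120, E) = -28272 + 2101/2639 = -74607707/2639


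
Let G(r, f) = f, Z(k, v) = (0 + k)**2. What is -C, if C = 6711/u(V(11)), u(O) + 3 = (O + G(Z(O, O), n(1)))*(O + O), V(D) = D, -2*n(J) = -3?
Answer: -6711/272 ≈ -24.673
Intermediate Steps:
n(J) = 3/2 (n(J) = -1/2*(-3) = 3/2)
Z(k, v) = k**2
u(O) = -3 + 2*O*(3/2 + O) (u(O) = -3 + (O + 3/2)*(O + O) = -3 + (3/2 + O)*(2*O) = -3 + 2*O*(3/2 + O))
C = 6711/272 (C = 6711/(-3 + 2*11**2 + 3*11) = 6711/(-3 + 2*121 + 33) = 6711/(-3 + 242 + 33) = 6711/272 ≈ 24.673)
-C = -1*6711/272 = -6711/272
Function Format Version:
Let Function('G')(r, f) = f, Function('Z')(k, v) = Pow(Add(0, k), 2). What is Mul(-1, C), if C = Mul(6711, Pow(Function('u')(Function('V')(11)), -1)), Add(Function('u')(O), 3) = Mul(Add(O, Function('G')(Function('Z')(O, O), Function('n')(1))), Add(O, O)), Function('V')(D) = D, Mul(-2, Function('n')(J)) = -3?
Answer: Rational(-6711, 272) ≈ -24.673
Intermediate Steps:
Function('n')(J) = Rational(3, 2) (Function('n')(J) = Mul(Rational(-1, 2), -3) = Rational(3, 2))
Function('Z')(k, v) = Pow(k, 2)
Function('u')(O) = Add(-3, Mul(2, O, Add(Rational(3, 2), O))) (Function('u')(O) = Add(-3, Mul(Add(O, Rational(3, 2)), Add(O, O))) = Add(-3, Mul(Add(Rational(3, 2), O), Mul(2, O))) = Add(-3, Mul(2, O, Add(Rational(3, 2), O))))
C = Rational(6711, 272) (C = Mul(6711, Pow(Add(-3, Mul(2, Pow(11, 2)), Mul(3, 11)), -1)) = Mul(6711, Pow(Add(-3, Mul(2, 121), 33), -1)) = Mul(6711, Pow(Add(-3, 242, 33), -1)) = Mul(6711, Pow(272, -1)) = Mul(6711, Rational(1, 272)) = Rational(6711, 272) ≈ 24.673)
Mul(-1, C) = Mul(-1, Rational(6711, 272)) = Rational(-6711, 272)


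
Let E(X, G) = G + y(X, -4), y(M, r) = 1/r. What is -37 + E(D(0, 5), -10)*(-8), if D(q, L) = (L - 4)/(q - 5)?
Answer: 45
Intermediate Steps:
D(q, L) = (-4 + L)/(-5 + q)
E(X, G) = -1/4 + G (E(X, G) = G + 1/(-4) = G - 1/4 = -1/4 + G)
-37 + E(D(0, 5), -10)*(-8) = -37 + (-1/4 - 10)*(-8) = -37 - 41/4*(-8) = -37 + 82 = 45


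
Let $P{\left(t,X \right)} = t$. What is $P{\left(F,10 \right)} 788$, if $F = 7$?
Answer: $5516$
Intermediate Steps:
$P{\left(F,10 \right)} 788 = 7 \cdot 788 = 5516$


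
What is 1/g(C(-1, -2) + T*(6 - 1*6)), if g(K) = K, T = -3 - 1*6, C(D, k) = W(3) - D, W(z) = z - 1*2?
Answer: ½ ≈ 0.50000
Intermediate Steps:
W(z) = -2 + z (W(z) = z - 2 = -2 + z)
C(D, k) = 1 - D (C(D, k) = (-2 + 3) - D = 1 - D)
T = -9 (T = -3 - 6 = -9)
1/g(C(-1, -2) + T*(6 - 1*6)) = 1/((1 - 1*(-1)) - 9*(6 - 1*6)) = 1/((1 + 1) - 9*(6 - 6)) = 1/(2 - 9*0) = 1/(2 + 0) = 1/2 = ½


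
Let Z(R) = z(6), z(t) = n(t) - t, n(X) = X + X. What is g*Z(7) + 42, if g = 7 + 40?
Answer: 324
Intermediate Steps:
g = 47
n(X) = 2*X
z(t) = t (z(t) = 2*t - t = t)
Z(R) = 6
g*Z(7) + 42 = 47*6 + 42 = 282 + 42 = 324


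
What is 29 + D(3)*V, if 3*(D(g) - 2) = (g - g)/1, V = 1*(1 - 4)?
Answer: 23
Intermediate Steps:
V = -3 (V = 1*(-3) = -3)
D(g) = 2 (D(g) = 2 + ((g - g)/1)/3 = 2 + (0*1)/3 = 2 + (⅓)*0 = 2 + 0 = 2)
29 + D(3)*V = 29 + 2*(-3) = 29 - 6 = 23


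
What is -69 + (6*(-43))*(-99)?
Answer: 25473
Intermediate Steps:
-69 + (6*(-43))*(-99) = -69 - 258*(-99) = -69 + 25542 = 25473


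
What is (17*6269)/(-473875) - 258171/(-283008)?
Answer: 1807446491/2629616000 ≈ 0.68734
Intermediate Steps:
(17*6269)/(-473875) - 258171/(-283008) = 106573*(-1/473875) - 258171*(-1/283008) = -6269/27875 + 86057/94336 = 1807446491/2629616000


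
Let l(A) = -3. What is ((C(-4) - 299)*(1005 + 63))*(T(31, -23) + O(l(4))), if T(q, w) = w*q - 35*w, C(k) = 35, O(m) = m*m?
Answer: -28477152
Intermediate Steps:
O(m) = m²
T(q, w) = -35*w + q*w (T(q, w) = q*w - 35*w = -35*w + q*w)
((C(-4) - 299)*(1005 + 63))*(T(31, -23) + O(l(4))) = ((35 - 299)*(1005 + 63))*(-23*(-35 + 31) + (-3)²) = (-264*1068)*(-23*(-4) + 9) = -281952*(92 + 9) = -281952*101 = -28477152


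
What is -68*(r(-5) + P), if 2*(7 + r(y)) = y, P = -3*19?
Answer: 4522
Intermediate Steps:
P = -57
r(y) = -7 + y/2
-68*(r(-5) + P) = -68*((-7 + (½)*(-5)) - 57) = -68*((-7 - 5/2) - 57) = -68*(-19/2 - 57) = -68*(-133/2) = 4522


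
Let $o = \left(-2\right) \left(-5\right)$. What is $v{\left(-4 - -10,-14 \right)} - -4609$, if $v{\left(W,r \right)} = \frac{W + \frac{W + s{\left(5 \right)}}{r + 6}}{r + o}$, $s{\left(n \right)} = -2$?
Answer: $\frac{36861}{8} \approx 4607.6$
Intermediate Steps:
$o = 10$
$v{\left(W,r \right)} = \frac{W + \frac{-2 + W}{6 + r}}{10 + r}$ ($v{\left(W,r \right)} = \frac{W + \frac{W - 2}{r + 6}}{r + 10} = \frac{W + \frac{-2 + W}{6 + r}}{10 + r}$)
$v{\left(-4 - -10,-14 \right)} - -4609 = \frac{-2 + 7 \left(-4 - -10\right) + \left(-4 - -10\right) \left(-14\right)}{60 + \left(-14\right)^{2} + 16 \left(-14\right)} - -4609 = \frac{-2 + 7 \left(-4 + 10\right) + \left(-4 + 10\right) \left(-14\right)}{60 + 196 - 224} + 4609 = \frac{-2 + 7 \cdot 6 + 6 \left(-14\right)}{32} + 4609 = \frac{-2 + 42 - 84}{32} + 4609 = \frac{1}{32} \left(-44\right) + 4609 = - \frac{11}{8} + 4609 = \frac{36861}{8}$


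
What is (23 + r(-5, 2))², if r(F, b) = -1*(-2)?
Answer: 625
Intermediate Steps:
r(F, b) = 2
(23 + r(-5, 2))² = (23 + 2)² = 25² = 625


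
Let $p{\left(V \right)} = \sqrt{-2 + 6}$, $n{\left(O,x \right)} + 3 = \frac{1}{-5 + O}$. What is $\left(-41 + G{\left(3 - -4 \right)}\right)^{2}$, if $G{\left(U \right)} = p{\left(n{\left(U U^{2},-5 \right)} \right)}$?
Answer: $1521$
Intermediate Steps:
$n{\left(O,x \right)} = -3 + \frac{1}{-5 + O}$
$p{\left(V \right)} = 2$ ($p{\left(V \right)} = \sqrt{4} = 2$)
$G{\left(U \right)} = 2$
$\left(-41 + G{\left(3 - -4 \right)}\right)^{2} = \left(-41 + 2\right)^{2} = \left(-39\right)^{2} = 1521$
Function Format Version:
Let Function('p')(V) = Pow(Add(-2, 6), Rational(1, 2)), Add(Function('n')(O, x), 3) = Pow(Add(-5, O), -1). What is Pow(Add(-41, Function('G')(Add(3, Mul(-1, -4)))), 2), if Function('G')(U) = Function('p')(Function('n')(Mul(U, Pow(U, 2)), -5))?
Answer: 1521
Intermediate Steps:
Function('n')(O, x) = Add(-3, Pow(Add(-5, O), -1))
Function('p')(V) = 2 (Function('p')(V) = Pow(4, Rational(1, 2)) = 2)
Function('G')(U) = 2
Pow(Add(-41, Function('G')(Add(3, Mul(-1, -4)))), 2) = Pow(Add(-41, 2), 2) = Pow(-39, 2) = 1521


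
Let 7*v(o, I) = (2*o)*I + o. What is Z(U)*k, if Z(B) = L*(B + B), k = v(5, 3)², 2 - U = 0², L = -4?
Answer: -400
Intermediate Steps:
U = 2 (U = 2 - 1*0² = 2 - 1*0 = 2 + 0 = 2)
v(o, I) = o/7 + 2*I*o/7 (v(o, I) = ((2*o)*I + o)/7 = (2*I*o + o)/7 = (o + 2*I*o)/7 = o/7 + 2*I*o/7)
k = 25 (k = ((⅐)*5*(1 + 2*3))² = ((⅐)*5*(1 + 6))² = ((⅐)*5*7)² = 5² = 25)
Z(B) = -8*B (Z(B) = -4*(B + B) = -8*B)
Z(U)*k = -8*2*25 = -16*25 = -400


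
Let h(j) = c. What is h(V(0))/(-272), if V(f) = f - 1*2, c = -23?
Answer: 23/272 ≈ 0.084559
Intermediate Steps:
V(f) = -2 + f (V(f) = f - 2 = -2 + f)
h(j) = -23
h(V(0))/(-272) = -23/(-272) = -23*(-1/272) = 23/272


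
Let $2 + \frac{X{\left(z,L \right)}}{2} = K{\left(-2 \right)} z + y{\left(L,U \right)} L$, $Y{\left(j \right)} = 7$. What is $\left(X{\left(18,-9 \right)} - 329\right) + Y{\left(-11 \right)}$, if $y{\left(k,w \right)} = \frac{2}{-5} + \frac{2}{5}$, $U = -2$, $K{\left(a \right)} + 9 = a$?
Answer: $-722$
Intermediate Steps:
$K{\left(a \right)} = -9 + a$
$y{\left(k,w \right)} = 0$ ($y{\left(k,w \right)} = 2 \left(- \frac{1}{5}\right) + 2 \cdot \frac{1}{5} = - \frac{2}{5} + \frac{2}{5} = 0$)
$X{\left(z,L \right)} = -4 - 22 z$ ($X{\left(z,L \right)} = -4 + 2 \left(\left(-9 - 2\right) z + 0 L\right) = -4 + 2 \left(- 11 z + 0\right) = -4 + 2 \left(- 11 z\right) = -4 - 22 z$)
$\left(X{\left(18,-9 \right)} - 329\right) + Y{\left(-11 \right)} = \left(\left(-4 - 396\right) - 329\right) + 7 = \left(-400 - 329\right) + 7 = -729 + 7 = -722$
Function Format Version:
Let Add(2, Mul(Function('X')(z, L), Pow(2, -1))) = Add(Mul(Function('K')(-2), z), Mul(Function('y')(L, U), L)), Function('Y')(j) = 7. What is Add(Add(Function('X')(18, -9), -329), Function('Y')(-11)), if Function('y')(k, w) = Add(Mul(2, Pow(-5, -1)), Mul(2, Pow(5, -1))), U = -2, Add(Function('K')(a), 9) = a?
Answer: -722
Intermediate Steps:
Function('K')(a) = Add(-9, a)
Function('y')(k, w) = 0 (Function('y')(k, w) = Add(Mul(2, Rational(-1, 5)), Mul(2, Rational(1, 5))) = Add(Rational(-2, 5), Rational(2, 5)) = 0)
Function('X')(z, L) = Add(-4, Mul(-22, z)) (Function('X')(z, L) = Add(-4, Mul(2, Add(Mul(Add(-9, -2), z), Mul(0, L)))) = Add(-4, Mul(2, Add(Mul(-11, z), 0))) = Add(-4, Mul(2, Mul(-11, z))) = Add(-4, Mul(-22, z)))
Add(Add(Function('X')(18, -9), -329), Function('Y')(-11)) = Add(Add(Add(-4, Mul(-22, 18)), -329), 7) = Add(Add(Add(-4, -396), -329), 7) = Add(Add(-400, -329), 7) = Add(-729, 7) = -722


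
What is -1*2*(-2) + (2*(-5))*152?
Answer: -1516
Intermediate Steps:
-1*2*(-2) + (2*(-5))*152 = -2*(-2) - 10*152 = 4 - 1520 = -1516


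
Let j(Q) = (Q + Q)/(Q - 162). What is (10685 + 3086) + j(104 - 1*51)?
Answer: 1500933/109 ≈ 13770.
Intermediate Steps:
j(Q) = 2*Q/(-162 + Q) (j(Q) = (2*Q)/(-162 + Q) = 2*Q/(-162 + Q))
(10685 + 3086) + j(104 - 1*51) = (10685 + 3086) + 2*(104 - 1*51)/(-162 + (104 - 1*51)) = 13771 + 2*(104 - 51)/(-162 + (104 - 51)) = 13771 + 2*53/(-162 + 53) = 13771 + 2*53/(-109) = 13771 + 2*53*(-1/109) = 13771 - 106/109 = 1500933/109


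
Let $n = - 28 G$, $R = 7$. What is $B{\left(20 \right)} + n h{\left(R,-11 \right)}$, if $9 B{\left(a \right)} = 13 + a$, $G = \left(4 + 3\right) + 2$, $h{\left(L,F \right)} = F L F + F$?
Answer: $- \frac{632005}{3} \approx -2.1067 \cdot 10^{5}$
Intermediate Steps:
$h{\left(L,F \right)} = F + L F^{2}$ ($h{\left(L,F \right)} = L F^{2} + F = F + L F^{2}$)
$G = 9$ ($G = 7 + 2 = 9$)
$B{\left(a \right)} = \frac{13}{9} + \frac{a}{9}$ ($B{\left(a \right)} = \frac{13 + a}{9} = \frac{13}{9} + \frac{a}{9}$)
$n = -252$ ($n = \left(-28\right) 9 = -252$)
$B{\left(20 \right)} + n h{\left(R,-11 \right)} = \left(\frac{13}{9} + \frac{1}{9} \cdot 20\right) - 252 \left(- 11 \left(1 - 77\right)\right) = \left(\frac{13}{9} + \frac{20}{9}\right) - 252 \left(- 11 \left(1 - 77\right)\right) = \frac{11}{3} - 252 \left(\left(-11\right) \left(-76\right)\right) = \frac{11}{3} - 210672 = - \frac{632005}{3}$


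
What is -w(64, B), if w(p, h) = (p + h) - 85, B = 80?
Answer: -59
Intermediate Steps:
w(p, h) = -85 + h + p (w(p, h) = (h + p) - 85 = -85 + h + p)
-w(64, B) = -(-85 + 80 + 64) = -1*59 = -59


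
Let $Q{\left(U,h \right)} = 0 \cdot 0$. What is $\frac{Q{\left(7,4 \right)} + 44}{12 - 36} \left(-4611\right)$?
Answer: $\frac{16907}{2} \approx 8453.5$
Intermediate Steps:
$Q{\left(U,h \right)} = 0$
$\frac{Q{\left(7,4 \right)} + 44}{12 - 36} \left(-4611\right) = \frac{0 + 44}{12 - 36} \left(-4611\right) = \frac{44}{-24} \left(-4611\right) = 44 \left(- \frac{1}{24}\right) \left(-4611\right) = \left(- \frac{11}{6}\right) \left(-4611\right) = \frac{16907}{2}$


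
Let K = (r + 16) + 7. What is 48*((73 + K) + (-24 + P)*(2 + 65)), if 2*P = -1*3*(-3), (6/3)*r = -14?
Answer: -58440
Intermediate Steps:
r = -7 (r = (½)*(-14) = -7)
K = 16 (K = (-7 + 16) + 7 = 9 + 7 = 16)
P = 9/2 (P = (-1*3*(-3))/2 = (-3*(-3))/2 = (½)*9 = 9/2 ≈ 4.5000)
48*((73 + K) + (-24 + P)*(2 + 65)) = 48*((73 + 16) + (-24 + 9/2)*(2 + 65)) = 48*(89 - 39/2*67) = 48*(89 - 2613/2) = 48*(-2435/2) = -58440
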